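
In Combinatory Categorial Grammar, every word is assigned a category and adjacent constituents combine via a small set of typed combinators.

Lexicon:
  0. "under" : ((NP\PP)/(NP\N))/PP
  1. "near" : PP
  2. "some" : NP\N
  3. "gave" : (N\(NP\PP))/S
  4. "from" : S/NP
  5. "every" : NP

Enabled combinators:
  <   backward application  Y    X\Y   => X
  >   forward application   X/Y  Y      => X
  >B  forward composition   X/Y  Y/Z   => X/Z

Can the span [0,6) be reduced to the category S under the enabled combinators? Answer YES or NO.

NO

((NP\PP)/(NP\N))/PP PP NP\N (N\(NP\PP))/S S/NP NP
CKY chart[0,6] = {N}; S ∉ chart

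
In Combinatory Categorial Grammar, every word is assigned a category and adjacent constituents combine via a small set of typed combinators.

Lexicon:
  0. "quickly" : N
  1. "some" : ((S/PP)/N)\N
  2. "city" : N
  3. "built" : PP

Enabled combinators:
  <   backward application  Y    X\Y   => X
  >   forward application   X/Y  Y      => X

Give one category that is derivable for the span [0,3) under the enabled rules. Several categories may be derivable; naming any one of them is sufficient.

[0,4] S   >
  [0,3] S/PP   >
    [0,2] (S/PP)/N   <
      [0,1] "quickly" : N
      [1,2] "some" : ((S/PP)/N)\N
    [2,3] "city" : N
  [3,4] "built" : PP

S/PP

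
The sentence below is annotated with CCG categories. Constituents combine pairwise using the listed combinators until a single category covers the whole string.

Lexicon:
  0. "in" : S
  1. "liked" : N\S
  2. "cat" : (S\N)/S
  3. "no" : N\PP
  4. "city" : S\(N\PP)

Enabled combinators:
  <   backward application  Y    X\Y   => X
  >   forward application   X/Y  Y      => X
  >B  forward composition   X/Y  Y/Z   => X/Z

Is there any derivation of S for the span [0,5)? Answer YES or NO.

YES

[0,5] S   <
  [0,2] N   <
    [0,1] "in" : S
    [1,2] "liked" : N\S
  [2,5] S\N   >
    [2,3] "cat" : (S\N)/S
    [3,5] S   <
      [3,4] "no" : N\PP
      [4,5] "city" : S\(N\PP)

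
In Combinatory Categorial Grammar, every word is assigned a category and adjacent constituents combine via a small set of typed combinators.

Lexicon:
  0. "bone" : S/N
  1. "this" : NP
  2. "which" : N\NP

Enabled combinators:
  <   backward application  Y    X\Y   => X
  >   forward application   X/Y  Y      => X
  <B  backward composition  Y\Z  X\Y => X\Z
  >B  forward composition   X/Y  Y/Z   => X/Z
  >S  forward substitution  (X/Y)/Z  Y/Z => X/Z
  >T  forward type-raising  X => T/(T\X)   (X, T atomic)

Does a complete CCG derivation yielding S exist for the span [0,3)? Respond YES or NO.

[0,3] S   >
  [0,1] "bone" : S/N
  [1,3] N   >
    [1,2] N/(N\NP)   >T
      [1,2] "this" : NP
    [2,3] "which" : N\NP

YES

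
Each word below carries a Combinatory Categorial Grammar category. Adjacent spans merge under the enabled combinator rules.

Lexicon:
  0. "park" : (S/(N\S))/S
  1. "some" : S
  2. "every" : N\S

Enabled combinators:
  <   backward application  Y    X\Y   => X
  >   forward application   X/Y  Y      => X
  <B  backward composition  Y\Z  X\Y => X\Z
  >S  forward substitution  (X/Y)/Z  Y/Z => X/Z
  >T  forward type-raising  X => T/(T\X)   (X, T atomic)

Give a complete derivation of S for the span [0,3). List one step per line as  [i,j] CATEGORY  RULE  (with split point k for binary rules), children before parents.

[0,3] S   >
  [0,2] S/(N\S)   >
    [0,1] "park" : (S/(N\S))/S
    [1,2] "some" : S
  [2,3] "every" : N\S

[0,1] (S/(N\S))/S  lex  "park"
[1,2] S  lex  "some"
[0,2] S/(N\S)  >  k=1
[2,3] N\S  lex  "every"
[0,3] S  >  k=2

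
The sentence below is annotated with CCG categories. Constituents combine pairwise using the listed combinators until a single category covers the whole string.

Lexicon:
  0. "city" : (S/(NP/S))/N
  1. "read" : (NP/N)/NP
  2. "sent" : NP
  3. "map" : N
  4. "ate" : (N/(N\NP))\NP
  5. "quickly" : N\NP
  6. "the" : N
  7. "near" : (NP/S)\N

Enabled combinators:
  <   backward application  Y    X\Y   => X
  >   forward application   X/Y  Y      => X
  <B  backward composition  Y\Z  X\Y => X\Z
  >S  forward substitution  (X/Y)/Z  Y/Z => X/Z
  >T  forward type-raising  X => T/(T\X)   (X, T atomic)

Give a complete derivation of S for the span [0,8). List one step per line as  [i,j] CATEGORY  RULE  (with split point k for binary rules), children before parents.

[0,1] (S/(NP/S))/N  lex  "city"
[1,2] (NP/N)/NP  lex  "read"
[2,3] NP  lex  "sent"
[1,3] NP/N  >  k=2
[3,4] N  lex  "map"
[1,4] NP  >  k=3
[4,5] (N/(N\NP))\NP  lex  "ate"
[1,5] N/(N\NP)  <  k=4
[5,6] N\NP  lex  "quickly"
[1,6] N  >  k=5
[0,6] S/(NP/S)  >  k=1
[6,7] N  lex  "the"
[7,8] (NP/S)\N  lex  "near"
[6,8] NP/S  <  k=7
[0,8] S  >  k=6

[0,8] S   >
  [0,6] S/(NP/S)   >
    [0,1] "city" : (S/(NP/S))/N
    [1,6] N   >
      [1,5] N/(N\NP)   <
        [1,4] NP   >
          [1,3] NP/N   >
            [1,2] "read" : (NP/N)/NP
            [2,3] "sent" : NP
          [3,4] "map" : N
        [4,5] "ate" : (N/(N\NP))\NP
      [5,6] "quickly" : N\NP
  [6,8] NP/S   <
    [6,7] "the" : N
    [7,8] "near" : (NP/S)\N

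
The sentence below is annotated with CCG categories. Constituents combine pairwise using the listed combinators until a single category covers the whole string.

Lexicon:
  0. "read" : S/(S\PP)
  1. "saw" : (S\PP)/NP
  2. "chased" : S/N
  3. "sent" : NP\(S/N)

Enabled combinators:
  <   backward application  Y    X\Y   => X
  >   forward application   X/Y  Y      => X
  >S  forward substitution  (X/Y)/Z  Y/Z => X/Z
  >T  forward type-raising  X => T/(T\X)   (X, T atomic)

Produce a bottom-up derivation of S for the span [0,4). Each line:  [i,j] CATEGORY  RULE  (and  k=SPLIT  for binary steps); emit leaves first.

[0,4] S   >
  [0,1] "read" : S/(S\PP)
  [1,4] S\PP   >
    [1,2] "saw" : (S\PP)/NP
    [2,4] NP   <
      [2,3] "chased" : S/N
      [3,4] "sent" : NP\(S/N)

[0,1] S/(S\PP)  lex  "read"
[1,2] (S\PP)/NP  lex  "saw"
[2,3] S/N  lex  "chased"
[3,4] NP\(S/N)  lex  "sent"
[2,4] NP  <  k=3
[1,4] S\PP  >  k=2
[0,4] S  >  k=1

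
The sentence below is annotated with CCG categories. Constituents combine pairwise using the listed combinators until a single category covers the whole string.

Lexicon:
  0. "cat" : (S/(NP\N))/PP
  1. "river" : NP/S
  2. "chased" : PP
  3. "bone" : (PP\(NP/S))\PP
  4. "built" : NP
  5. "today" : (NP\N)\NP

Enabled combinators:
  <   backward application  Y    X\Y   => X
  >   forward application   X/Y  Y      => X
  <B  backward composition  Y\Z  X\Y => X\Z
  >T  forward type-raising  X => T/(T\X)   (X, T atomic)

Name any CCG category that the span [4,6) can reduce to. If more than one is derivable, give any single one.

NP\N

[0,6] S   >
  [0,4] S/(NP\N)   >
    [0,1] "cat" : (S/(NP\N))/PP
    [1,4] PP   <
      [1,2] "river" : NP/S
      [2,4] PP\(NP/S)   <
        [2,3] "chased" : PP
        [3,4] "bone" : (PP\(NP/S))\PP
  [4,6] NP\N   <
    [4,5] "built" : NP
    [5,6] "today" : (NP\N)\NP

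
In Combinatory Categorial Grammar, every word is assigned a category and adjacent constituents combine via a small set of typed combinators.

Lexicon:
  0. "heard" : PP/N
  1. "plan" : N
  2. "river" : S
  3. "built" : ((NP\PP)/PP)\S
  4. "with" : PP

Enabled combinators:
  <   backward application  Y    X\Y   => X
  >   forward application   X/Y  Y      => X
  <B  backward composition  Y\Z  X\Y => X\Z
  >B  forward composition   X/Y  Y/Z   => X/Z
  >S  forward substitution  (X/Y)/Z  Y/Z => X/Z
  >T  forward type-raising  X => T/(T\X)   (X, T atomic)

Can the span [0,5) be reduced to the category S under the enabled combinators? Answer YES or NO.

PP/N N S ((NP\PP)/PP)\S PP
CKY chart[0,5] = {N/(N\NP), NP, NP/(NP\NP), NP/(PP\PP), PP/(PP\NP), S/(S\NP)}; S ∉ chart

NO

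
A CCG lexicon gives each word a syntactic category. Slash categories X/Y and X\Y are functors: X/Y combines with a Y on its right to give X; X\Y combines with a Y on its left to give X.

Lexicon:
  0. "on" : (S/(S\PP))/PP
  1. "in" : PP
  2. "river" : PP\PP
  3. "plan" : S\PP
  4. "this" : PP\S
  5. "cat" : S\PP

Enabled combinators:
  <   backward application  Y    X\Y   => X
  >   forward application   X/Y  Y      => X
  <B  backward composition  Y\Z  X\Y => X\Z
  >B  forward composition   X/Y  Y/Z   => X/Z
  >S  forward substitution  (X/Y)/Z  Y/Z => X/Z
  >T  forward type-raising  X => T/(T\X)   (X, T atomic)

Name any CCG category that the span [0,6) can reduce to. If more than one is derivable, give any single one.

[0,6] S   >
  [0,2] S/(S\PP)   >
    [0,1] "on" : (S/(S\PP))/PP
    [1,2] "in" : PP
  [2,6] S\PP   <B
    [2,3] "river" : PP\PP
    [3,6] S\PP   <B
      [3,5] PP\PP   <B
        [3,4] "plan" : S\PP
        [4,5] "this" : PP\S
      [5,6] "cat" : S\PP

S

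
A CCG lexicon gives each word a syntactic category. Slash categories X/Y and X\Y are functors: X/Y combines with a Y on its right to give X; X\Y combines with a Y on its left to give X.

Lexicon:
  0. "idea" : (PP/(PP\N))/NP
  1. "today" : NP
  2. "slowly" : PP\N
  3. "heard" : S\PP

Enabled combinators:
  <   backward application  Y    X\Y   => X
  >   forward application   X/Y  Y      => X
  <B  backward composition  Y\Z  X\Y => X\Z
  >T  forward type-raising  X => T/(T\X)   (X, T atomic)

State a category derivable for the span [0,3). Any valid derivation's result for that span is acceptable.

[0,4] S   <
  [0,3] PP   >
    [0,2] PP/(PP\N)   >
      [0,1] "idea" : (PP/(PP\N))/NP
      [1,2] "today" : NP
    [2,3] "slowly" : PP\N
  [3,4] "heard" : S\PP

PP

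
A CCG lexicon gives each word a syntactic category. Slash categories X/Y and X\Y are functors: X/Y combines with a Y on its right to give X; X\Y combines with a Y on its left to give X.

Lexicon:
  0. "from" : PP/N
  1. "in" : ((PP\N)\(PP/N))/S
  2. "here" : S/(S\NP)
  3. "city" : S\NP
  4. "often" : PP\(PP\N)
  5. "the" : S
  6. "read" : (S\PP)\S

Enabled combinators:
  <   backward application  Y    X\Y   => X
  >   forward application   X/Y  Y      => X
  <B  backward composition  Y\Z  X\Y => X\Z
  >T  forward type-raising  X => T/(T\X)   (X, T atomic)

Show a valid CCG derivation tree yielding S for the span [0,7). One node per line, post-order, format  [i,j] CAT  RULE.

[0,1] PP/N  lex  "from"
[1,2] ((PP\N)\(PP/N))/S  lex  "in"
[2,3] S/(S\NP)  lex  "here"
[3,4] S\NP  lex  "city"
[2,4] S  >  k=3
[1,4] (PP\N)\(PP/N)  >  k=2
[0,4] PP\N  <  k=1
[4,5] PP\(PP\N)  lex  "often"
[0,5] PP  <  k=4
[5,6] S  lex  "the"
[6,7] (S\PP)\S  lex  "read"
[5,7] S\PP  <  k=6
[0,7] S  <  k=5

[0,7] S   <
  [0,5] PP   <
    [0,4] PP\N   <
      [0,1] "from" : PP/N
      [1,4] (PP\N)\(PP/N)   >
        [1,2] "in" : ((PP\N)\(PP/N))/S
        [2,4] S   >
          [2,3] "here" : S/(S\NP)
          [3,4] "city" : S\NP
    [4,5] "often" : PP\(PP\N)
  [5,7] S\PP   <
    [5,6] "the" : S
    [6,7] "read" : (S\PP)\S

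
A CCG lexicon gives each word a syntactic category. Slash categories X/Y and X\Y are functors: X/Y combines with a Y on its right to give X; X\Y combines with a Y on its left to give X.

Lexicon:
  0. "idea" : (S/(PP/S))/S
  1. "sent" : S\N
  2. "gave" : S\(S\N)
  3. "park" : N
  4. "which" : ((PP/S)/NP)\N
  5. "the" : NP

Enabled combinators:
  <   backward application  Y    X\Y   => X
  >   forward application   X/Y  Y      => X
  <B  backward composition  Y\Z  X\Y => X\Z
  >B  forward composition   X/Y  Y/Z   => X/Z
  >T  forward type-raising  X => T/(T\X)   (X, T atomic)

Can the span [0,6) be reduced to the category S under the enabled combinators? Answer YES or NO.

YES

[0,6] S   >
  [0,3] S/(PP/S)   >
    [0,1] "idea" : (S/(PP/S))/S
    [1,3] S   <
      [1,2] "sent" : S\N
      [2,3] "gave" : S\(S\N)
  [3,6] PP/S   >
    [3,5] (PP/S)/NP   <
      [3,4] "park" : N
      [4,5] "which" : ((PP/S)/NP)\N
    [5,6] "the" : NP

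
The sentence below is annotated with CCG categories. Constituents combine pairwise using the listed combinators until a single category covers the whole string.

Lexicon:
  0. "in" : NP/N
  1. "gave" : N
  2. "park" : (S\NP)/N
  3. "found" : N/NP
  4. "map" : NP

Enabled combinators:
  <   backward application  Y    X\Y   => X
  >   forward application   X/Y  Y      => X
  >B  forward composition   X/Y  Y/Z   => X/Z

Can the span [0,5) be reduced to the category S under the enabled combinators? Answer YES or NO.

YES

[0,5] S   <
  [0,2] NP   >
    [0,1] "in" : NP/N
    [1,2] "gave" : N
  [2,5] S\NP   >
    [2,3] "park" : (S\NP)/N
    [3,5] N   >
      [3,4] "found" : N/NP
      [4,5] "map" : NP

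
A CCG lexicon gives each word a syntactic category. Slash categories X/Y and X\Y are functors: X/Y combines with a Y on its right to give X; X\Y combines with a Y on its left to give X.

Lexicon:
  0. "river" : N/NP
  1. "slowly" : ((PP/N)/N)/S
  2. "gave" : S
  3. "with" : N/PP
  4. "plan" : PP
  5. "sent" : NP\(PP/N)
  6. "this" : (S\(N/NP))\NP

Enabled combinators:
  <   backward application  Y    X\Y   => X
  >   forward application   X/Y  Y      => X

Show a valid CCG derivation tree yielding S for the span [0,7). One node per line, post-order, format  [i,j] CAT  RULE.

[0,1] N/NP  lex  "river"
[1,2] ((PP/N)/N)/S  lex  "slowly"
[2,3] S  lex  "gave"
[1,3] (PP/N)/N  >  k=2
[3,4] N/PP  lex  "with"
[4,5] PP  lex  "plan"
[3,5] N  >  k=4
[1,5] PP/N  >  k=3
[5,6] NP\(PP/N)  lex  "sent"
[1,6] NP  <  k=5
[6,7] (S\(N/NP))\NP  lex  "this"
[1,7] S\(N/NP)  <  k=6
[0,7] S  <  k=1

[0,7] S   <
  [0,1] "river" : N/NP
  [1,7] S\(N/NP)   <
    [1,6] NP   <
      [1,5] PP/N   >
        [1,3] (PP/N)/N   >
          [1,2] "slowly" : ((PP/N)/N)/S
          [2,3] "gave" : S
        [3,5] N   >
          [3,4] "with" : N/PP
          [4,5] "plan" : PP
      [5,6] "sent" : NP\(PP/N)
    [6,7] "this" : (S\(N/NP))\NP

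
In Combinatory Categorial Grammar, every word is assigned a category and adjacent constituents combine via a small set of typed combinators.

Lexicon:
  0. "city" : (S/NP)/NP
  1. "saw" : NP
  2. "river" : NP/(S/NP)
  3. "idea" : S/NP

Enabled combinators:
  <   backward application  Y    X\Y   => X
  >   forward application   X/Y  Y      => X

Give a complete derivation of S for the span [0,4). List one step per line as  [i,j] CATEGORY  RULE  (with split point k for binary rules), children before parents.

[0,4] S   >
  [0,2] S/NP   >
    [0,1] "city" : (S/NP)/NP
    [1,2] "saw" : NP
  [2,4] NP   >
    [2,3] "river" : NP/(S/NP)
    [3,4] "idea" : S/NP

[0,1] (S/NP)/NP  lex  "city"
[1,2] NP  lex  "saw"
[0,2] S/NP  >  k=1
[2,3] NP/(S/NP)  lex  "river"
[3,4] S/NP  lex  "idea"
[2,4] NP  >  k=3
[0,4] S  >  k=2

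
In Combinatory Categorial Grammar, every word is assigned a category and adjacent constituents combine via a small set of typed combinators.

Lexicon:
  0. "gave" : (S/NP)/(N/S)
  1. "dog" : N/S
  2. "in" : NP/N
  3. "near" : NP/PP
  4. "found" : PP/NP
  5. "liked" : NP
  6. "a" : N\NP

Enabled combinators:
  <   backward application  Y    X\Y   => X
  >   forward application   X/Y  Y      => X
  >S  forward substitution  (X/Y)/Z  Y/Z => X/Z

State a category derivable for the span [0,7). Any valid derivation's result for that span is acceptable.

[0,7] S   >
  [0,2] S/NP   >
    [0,1] "gave" : (S/NP)/(N/S)
    [1,2] "dog" : N/S
  [2,7] NP   >
    [2,3] "in" : NP/N
    [3,7] N   <
      [3,6] NP   >
        [3,4] "near" : NP/PP
        [4,6] PP   >
          [4,5] "found" : PP/NP
          [5,6] "liked" : NP
      [6,7] "a" : N\NP

S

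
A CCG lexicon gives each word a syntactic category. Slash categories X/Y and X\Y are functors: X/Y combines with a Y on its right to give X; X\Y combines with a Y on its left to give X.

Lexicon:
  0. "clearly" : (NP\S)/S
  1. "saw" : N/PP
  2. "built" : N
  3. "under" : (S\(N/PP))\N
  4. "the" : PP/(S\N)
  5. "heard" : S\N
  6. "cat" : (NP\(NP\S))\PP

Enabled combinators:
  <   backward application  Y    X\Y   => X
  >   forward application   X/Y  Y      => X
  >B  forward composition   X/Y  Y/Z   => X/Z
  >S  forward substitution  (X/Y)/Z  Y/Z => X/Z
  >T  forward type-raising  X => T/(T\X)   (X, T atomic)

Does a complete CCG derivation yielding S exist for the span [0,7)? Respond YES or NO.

NO

(NP\S)/S N/PP N (S\(N/PP))\N PP/(S\N) S\N (NP\(NP\S))\PP
CKY chart[0,7] = {N/(N\NP), NP, NP/(NP\NP), PP/(PP\NP), S/(S\NP)}; S ∉ chart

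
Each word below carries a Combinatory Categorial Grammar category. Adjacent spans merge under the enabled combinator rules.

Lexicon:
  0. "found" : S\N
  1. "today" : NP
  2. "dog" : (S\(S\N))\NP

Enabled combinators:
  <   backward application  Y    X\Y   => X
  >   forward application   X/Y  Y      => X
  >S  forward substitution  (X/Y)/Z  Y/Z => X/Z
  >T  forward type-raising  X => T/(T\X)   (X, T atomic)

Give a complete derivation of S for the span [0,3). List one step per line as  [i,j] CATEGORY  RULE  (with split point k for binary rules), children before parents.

[0,3] S   <
  [0,1] "found" : S\N
  [1,3] S\(S\N)   <
    [1,2] "today" : NP
    [2,3] "dog" : (S\(S\N))\NP

[0,1] S\N  lex  "found"
[1,2] NP  lex  "today"
[2,3] (S\(S\N))\NP  lex  "dog"
[1,3] S\(S\N)  <  k=2
[0,3] S  <  k=1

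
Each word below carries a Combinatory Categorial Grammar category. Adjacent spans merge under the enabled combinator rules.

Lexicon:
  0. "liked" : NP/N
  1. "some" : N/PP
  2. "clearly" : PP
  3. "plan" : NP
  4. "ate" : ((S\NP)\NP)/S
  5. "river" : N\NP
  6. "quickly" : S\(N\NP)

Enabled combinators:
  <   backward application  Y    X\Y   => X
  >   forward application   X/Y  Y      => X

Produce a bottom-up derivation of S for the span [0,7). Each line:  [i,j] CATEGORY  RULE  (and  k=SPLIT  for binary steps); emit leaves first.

[0,7] S   <
  [0,3] NP   >
    [0,1] "liked" : NP/N
    [1,3] N   >
      [1,2] "some" : N/PP
      [2,3] "clearly" : PP
  [3,7] S\NP   <
    [3,4] "plan" : NP
    [4,7] (S\NP)\NP   >
      [4,5] "ate" : ((S\NP)\NP)/S
      [5,7] S   <
        [5,6] "river" : N\NP
        [6,7] "quickly" : S\(N\NP)

[0,1] NP/N  lex  "liked"
[1,2] N/PP  lex  "some"
[2,3] PP  lex  "clearly"
[1,3] N  >  k=2
[0,3] NP  >  k=1
[3,4] NP  lex  "plan"
[4,5] ((S\NP)\NP)/S  lex  "ate"
[5,6] N\NP  lex  "river"
[6,7] S\(N\NP)  lex  "quickly"
[5,7] S  <  k=6
[4,7] (S\NP)\NP  >  k=5
[3,7] S\NP  <  k=4
[0,7] S  <  k=3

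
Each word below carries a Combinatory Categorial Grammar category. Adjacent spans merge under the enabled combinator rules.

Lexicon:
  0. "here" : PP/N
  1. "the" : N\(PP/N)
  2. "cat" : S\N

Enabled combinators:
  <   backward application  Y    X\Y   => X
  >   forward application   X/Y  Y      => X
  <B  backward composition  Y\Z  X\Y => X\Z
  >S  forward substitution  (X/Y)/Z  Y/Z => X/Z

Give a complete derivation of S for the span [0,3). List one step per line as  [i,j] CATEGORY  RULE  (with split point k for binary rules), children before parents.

[0,1] PP/N  lex  "here"
[1,2] N\(PP/N)  lex  "the"
[0,2] N  <  k=1
[2,3] S\N  lex  "cat"
[0,3] S  <  k=2

[0,3] S   <
  [0,2] N   <
    [0,1] "here" : PP/N
    [1,2] "the" : N\(PP/N)
  [2,3] "cat" : S\N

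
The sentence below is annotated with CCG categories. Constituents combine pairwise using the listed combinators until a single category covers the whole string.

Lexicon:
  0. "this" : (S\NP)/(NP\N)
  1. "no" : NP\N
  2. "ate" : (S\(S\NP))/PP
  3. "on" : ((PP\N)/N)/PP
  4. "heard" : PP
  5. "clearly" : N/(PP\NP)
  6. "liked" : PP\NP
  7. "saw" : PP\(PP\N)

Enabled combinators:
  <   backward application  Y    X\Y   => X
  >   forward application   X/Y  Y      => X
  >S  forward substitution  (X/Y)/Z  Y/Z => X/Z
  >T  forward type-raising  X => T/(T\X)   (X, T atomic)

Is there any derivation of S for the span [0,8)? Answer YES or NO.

YES

[0,8] S   <
  [0,2] S\NP   >
    [0,1] "this" : (S\NP)/(NP\N)
    [1,2] "no" : NP\N
  [2,8] S\(S\NP)   >
    [2,3] "ate" : (S\(S\NP))/PP
    [3,8] PP   <
      [3,7] PP\N   >
        [3,5] (PP\N)/N   >
          [3,4] "on" : ((PP\N)/N)/PP
          [4,5] "heard" : PP
        [5,7] N   >
          [5,6] "clearly" : N/(PP\NP)
          [6,7] "liked" : PP\NP
      [7,8] "saw" : PP\(PP\N)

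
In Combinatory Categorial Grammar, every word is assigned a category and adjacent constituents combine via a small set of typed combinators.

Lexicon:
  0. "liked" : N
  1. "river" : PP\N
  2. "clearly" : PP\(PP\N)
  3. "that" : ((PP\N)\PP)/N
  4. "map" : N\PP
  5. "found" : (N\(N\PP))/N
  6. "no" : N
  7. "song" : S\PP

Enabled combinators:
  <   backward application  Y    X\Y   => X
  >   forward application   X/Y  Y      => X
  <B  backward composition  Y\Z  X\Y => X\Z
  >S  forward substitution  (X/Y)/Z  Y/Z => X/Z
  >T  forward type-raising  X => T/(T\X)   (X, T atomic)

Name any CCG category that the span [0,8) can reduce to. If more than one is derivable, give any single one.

[0,8] S   <
  [0,1] "liked" : N
  [1,8] S\N   <B
    [1,7] PP\N   <
      [1,3] PP   <
        [1,2] "river" : PP\N
        [2,3] "clearly" : PP\(PP\N)
      [3,7] (PP\N)\PP   >
        [3,4] "that" : ((PP\N)\PP)/N
        [4,7] N   <
          [4,5] "map" : N\PP
          [5,7] N\(N\PP)   >
            [5,6] "found" : (N\(N\PP))/N
            [6,7] "no" : N
    [7,8] "song" : S\PP

S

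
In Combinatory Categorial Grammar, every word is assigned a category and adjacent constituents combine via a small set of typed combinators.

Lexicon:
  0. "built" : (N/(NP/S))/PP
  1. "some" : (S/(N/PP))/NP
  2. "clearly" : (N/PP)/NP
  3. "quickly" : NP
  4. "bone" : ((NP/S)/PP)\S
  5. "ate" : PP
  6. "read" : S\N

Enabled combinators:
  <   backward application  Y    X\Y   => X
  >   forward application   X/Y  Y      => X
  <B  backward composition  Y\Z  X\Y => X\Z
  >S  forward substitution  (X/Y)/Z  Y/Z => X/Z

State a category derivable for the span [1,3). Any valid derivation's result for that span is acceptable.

S/NP

[0,7] S   <
  [0,6] N   >
    [0,5] N/PP   >S
      [0,1] "built" : (N/(NP/S))/PP
      [1,5] (NP/S)/PP   <
        [1,4] S   >
          [1,3] S/NP   >S
            [1,2] "some" : (S/(N/PP))/NP
            [2,3] "clearly" : (N/PP)/NP
          [3,4] "quickly" : NP
        [4,5] "bone" : ((NP/S)/PP)\S
    [5,6] "ate" : PP
  [6,7] "read" : S\N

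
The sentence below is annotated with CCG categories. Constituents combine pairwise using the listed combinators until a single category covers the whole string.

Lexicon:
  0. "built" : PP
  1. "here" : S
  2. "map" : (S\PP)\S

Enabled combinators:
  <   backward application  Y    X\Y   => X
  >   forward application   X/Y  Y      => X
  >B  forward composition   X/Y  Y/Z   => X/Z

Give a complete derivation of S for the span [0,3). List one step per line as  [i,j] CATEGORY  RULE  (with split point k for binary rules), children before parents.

[0,3] S   <
  [0,1] "built" : PP
  [1,3] S\PP   <
    [1,2] "here" : S
    [2,3] "map" : (S\PP)\S

[0,1] PP  lex  "built"
[1,2] S  lex  "here"
[2,3] (S\PP)\S  lex  "map"
[1,3] S\PP  <  k=2
[0,3] S  <  k=1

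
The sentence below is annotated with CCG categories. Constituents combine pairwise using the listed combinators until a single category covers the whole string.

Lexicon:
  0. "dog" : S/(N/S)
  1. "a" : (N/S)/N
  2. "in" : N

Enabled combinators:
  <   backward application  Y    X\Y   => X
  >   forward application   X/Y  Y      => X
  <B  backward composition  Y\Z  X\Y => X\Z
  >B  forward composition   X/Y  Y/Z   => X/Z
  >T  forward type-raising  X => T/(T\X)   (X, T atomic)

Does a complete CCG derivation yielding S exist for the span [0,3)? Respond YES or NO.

[0,3] S   >
  [0,2] S/N   >B
    [0,1] "dog" : S/(N/S)
    [1,2] "a" : (N/S)/N
  [2,3] "in" : N

YES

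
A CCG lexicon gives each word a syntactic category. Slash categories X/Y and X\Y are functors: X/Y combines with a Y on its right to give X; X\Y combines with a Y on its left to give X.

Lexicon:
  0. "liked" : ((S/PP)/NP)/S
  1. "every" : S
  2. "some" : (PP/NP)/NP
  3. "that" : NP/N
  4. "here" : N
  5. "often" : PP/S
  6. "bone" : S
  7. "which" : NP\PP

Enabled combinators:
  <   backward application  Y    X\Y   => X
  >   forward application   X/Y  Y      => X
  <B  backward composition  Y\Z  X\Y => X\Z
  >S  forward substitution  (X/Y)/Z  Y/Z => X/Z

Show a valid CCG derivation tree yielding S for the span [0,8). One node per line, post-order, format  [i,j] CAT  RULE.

[0,1] ((S/PP)/NP)/S  lex  "liked"
[1,2] S  lex  "every"
[0,2] (S/PP)/NP  >  k=1
[2,3] (PP/NP)/NP  lex  "some"
[3,4] NP/N  lex  "that"
[4,5] N  lex  "here"
[3,5] NP  >  k=4
[2,5] PP/NP  >  k=3
[0,5] S/NP  >S  k=2
[5,6] PP/S  lex  "often"
[6,7] S  lex  "bone"
[5,7] PP  >  k=6
[7,8] NP\PP  lex  "which"
[5,8] NP  <  k=7
[0,8] S  >  k=5

[0,8] S   >
  [0,5] S/NP   >S
    [0,2] (S/PP)/NP   >
      [0,1] "liked" : ((S/PP)/NP)/S
      [1,2] "every" : S
    [2,5] PP/NP   >
      [2,3] "some" : (PP/NP)/NP
      [3,5] NP   >
        [3,4] "that" : NP/N
        [4,5] "here" : N
  [5,8] NP   <
    [5,7] PP   >
      [5,6] "often" : PP/S
      [6,7] "bone" : S
    [7,8] "which" : NP\PP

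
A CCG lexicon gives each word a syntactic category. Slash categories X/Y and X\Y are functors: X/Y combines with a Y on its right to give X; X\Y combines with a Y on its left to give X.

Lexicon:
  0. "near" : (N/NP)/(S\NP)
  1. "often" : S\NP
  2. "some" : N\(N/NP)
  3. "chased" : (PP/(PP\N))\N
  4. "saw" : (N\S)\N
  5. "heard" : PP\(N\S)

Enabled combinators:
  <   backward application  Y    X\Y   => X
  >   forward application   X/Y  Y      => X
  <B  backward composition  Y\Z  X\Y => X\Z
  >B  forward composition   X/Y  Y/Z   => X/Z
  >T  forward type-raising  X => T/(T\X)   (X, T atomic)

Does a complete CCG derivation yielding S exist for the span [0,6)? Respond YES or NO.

(N/NP)/(S\NP) S\NP N\(N/NP) (PP/(PP\N))\N (N\S)\N PP\(N\S)
CKY chart[0,6] = {N/(N\PP), NP/(NP\PP), PP, PP/(PP\PP), S/(S\PP)}; S ∉ chart

NO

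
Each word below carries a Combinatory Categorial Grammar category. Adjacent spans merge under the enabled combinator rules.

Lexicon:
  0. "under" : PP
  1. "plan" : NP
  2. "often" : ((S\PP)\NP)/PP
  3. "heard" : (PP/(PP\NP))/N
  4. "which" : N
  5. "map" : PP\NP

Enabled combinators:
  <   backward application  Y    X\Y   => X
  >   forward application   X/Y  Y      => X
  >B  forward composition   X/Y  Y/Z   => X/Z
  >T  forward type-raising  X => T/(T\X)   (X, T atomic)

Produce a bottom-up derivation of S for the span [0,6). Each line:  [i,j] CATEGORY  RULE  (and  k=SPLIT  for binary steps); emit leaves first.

[0,6] S   >
  [0,1] S/(S\PP)   >T
    [0,1] "under" : PP
  [1,6] S\PP   <
    [1,2] "plan" : NP
    [2,6] (S\PP)\NP   >
      [2,3] "often" : ((S\PP)\NP)/PP
      [3,6] PP   >
        [3,5] PP/(PP\NP)   >
          [3,4] "heard" : (PP/(PP\NP))/N
          [4,5] "which" : N
        [5,6] "map" : PP\NP

[0,1] PP  lex  "under"
[0,1] S/(S\PP)  >T
[1,2] NP  lex  "plan"
[2,3] ((S\PP)\NP)/PP  lex  "often"
[3,4] (PP/(PP\NP))/N  lex  "heard"
[4,5] N  lex  "which"
[3,5] PP/(PP\NP)  >  k=4
[5,6] PP\NP  lex  "map"
[3,6] PP  >  k=5
[2,6] (S\PP)\NP  >  k=3
[1,6] S\PP  <  k=2
[0,6] S  >  k=1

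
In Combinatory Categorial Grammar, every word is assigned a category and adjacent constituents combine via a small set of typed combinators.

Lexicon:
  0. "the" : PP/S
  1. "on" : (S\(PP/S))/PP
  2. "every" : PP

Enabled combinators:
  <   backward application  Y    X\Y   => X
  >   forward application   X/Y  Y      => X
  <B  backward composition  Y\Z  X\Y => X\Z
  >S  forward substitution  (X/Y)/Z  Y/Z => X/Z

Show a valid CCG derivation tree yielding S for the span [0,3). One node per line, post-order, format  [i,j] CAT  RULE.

[0,3] S   <
  [0,1] "the" : PP/S
  [1,3] S\(PP/S)   >
    [1,2] "on" : (S\(PP/S))/PP
    [2,3] "every" : PP

[0,1] PP/S  lex  "the"
[1,2] (S\(PP/S))/PP  lex  "on"
[2,3] PP  lex  "every"
[1,3] S\(PP/S)  >  k=2
[0,3] S  <  k=1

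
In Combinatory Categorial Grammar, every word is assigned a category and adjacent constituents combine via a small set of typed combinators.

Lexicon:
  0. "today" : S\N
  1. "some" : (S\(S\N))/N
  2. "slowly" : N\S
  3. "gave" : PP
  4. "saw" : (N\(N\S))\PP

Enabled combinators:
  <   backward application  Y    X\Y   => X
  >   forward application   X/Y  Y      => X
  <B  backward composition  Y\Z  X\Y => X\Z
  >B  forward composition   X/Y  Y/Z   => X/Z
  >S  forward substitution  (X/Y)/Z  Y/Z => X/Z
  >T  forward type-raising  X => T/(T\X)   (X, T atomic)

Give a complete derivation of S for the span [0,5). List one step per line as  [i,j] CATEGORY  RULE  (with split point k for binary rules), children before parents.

[0,1] S\N  lex  "today"
[1,2] (S\(S\N))/N  lex  "some"
[2,3] N\S  lex  "slowly"
[3,4] PP  lex  "gave"
[4,5] (N\(N\S))\PP  lex  "saw"
[3,5] N\(N\S)  <  k=4
[2,5] N  <  k=3
[1,5] S\(S\N)  >  k=2
[0,5] S  <  k=1

[0,5] S   <
  [0,1] "today" : S\N
  [1,5] S\(S\N)   >
    [1,2] "some" : (S\(S\N))/N
    [2,5] N   <
      [2,3] "slowly" : N\S
      [3,5] N\(N\S)   <
        [3,4] "gave" : PP
        [4,5] "saw" : (N\(N\S))\PP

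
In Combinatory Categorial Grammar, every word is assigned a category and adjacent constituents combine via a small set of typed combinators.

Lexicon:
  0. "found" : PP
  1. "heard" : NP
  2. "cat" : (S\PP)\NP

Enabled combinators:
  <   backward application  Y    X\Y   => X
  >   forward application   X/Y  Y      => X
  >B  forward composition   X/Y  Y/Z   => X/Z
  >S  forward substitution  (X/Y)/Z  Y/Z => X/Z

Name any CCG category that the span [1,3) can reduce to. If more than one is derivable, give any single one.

[0,3] S   <
  [0,1] "found" : PP
  [1,3] S\PP   <
    [1,2] "heard" : NP
    [2,3] "cat" : (S\PP)\NP

S\PP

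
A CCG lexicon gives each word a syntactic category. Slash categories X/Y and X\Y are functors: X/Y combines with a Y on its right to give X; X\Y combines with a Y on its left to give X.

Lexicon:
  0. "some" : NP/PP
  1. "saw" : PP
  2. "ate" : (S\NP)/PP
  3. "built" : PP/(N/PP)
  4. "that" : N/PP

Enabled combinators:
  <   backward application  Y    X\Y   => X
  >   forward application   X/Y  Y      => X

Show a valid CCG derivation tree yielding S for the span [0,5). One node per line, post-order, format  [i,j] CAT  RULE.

[0,5] S   <
  [0,2] NP   >
    [0,1] "some" : NP/PP
    [1,2] "saw" : PP
  [2,5] S\NP   >
    [2,3] "ate" : (S\NP)/PP
    [3,5] PP   >
      [3,4] "built" : PP/(N/PP)
      [4,5] "that" : N/PP

[0,1] NP/PP  lex  "some"
[1,2] PP  lex  "saw"
[0,2] NP  >  k=1
[2,3] (S\NP)/PP  lex  "ate"
[3,4] PP/(N/PP)  lex  "built"
[4,5] N/PP  lex  "that"
[3,5] PP  >  k=4
[2,5] S\NP  >  k=3
[0,5] S  <  k=2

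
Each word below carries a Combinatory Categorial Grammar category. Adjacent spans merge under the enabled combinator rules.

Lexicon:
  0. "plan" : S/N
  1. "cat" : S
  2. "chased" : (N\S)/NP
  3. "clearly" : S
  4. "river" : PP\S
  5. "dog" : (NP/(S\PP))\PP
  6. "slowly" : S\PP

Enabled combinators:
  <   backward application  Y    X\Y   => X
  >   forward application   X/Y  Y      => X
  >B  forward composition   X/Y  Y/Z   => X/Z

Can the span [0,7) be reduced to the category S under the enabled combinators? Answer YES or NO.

YES

[0,7] S   >
  [0,1] "plan" : S/N
  [1,7] N   <
    [1,2] "cat" : S
    [2,7] N\S   >
      [2,3] "chased" : (N\S)/NP
      [3,7] NP   >
        [3,6] NP/(S\PP)   <
          [3,5] PP   <
            [3,4] "clearly" : S
            [4,5] "river" : PP\S
          [5,6] "dog" : (NP/(S\PP))\PP
        [6,7] "slowly" : S\PP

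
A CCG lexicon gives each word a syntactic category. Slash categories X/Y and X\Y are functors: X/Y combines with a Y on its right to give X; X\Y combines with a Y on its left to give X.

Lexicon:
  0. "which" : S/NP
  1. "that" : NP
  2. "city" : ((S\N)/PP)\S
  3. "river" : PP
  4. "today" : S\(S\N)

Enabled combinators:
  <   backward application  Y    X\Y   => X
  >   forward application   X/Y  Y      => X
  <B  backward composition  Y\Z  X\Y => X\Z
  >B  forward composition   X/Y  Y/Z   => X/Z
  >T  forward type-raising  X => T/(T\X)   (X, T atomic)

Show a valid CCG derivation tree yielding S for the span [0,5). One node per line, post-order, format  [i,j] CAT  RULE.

[0,5] S   <
  [0,4] S\N   >
    [0,3] (S\N)/PP   <
      [0,2] S   >
        [0,1] "which" : S/NP
        [1,2] "that" : NP
      [2,3] "city" : ((S\N)/PP)\S
    [3,4] "river" : PP
  [4,5] "today" : S\(S\N)

[0,1] S/NP  lex  "which"
[1,2] NP  lex  "that"
[0,2] S  >  k=1
[2,3] ((S\N)/PP)\S  lex  "city"
[0,3] (S\N)/PP  <  k=2
[3,4] PP  lex  "river"
[0,4] S\N  >  k=3
[4,5] S\(S\N)  lex  "today"
[0,5] S  <  k=4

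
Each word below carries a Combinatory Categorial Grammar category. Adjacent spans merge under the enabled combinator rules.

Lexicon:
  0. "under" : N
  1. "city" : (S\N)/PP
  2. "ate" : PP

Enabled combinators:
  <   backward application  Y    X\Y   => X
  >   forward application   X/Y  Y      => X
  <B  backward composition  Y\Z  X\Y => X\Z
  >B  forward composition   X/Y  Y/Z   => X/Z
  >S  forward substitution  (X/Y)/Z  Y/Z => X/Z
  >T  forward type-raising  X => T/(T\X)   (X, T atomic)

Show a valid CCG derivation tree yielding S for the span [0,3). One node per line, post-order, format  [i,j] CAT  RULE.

[0,1] N  lex  "under"
[0,1] S/(S\N)  >T
[1,2] (S\N)/PP  lex  "city"
[2,3] PP  lex  "ate"
[1,3] S\N  >  k=2
[0,3] S  >  k=1

[0,3] S   >
  [0,1] S/(S\N)   >T
    [0,1] "under" : N
  [1,3] S\N   >
    [1,2] "city" : (S\N)/PP
    [2,3] "ate" : PP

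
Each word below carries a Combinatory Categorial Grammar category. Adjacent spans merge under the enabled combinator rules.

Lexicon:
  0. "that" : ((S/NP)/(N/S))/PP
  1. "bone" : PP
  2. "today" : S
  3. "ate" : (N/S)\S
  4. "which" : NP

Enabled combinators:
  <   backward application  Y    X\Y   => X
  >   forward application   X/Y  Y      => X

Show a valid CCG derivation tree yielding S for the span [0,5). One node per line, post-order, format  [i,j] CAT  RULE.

[0,5] S   >
  [0,4] S/NP   >
    [0,2] (S/NP)/(N/S)   >
      [0,1] "that" : ((S/NP)/(N/S))/PP
      [1,2] "bone" : PP
    [2,4] N/S   <
      [2,3] "today" : S
      [3,4] "ate" : (N/S)\S
  [4,5] "which" : NP

[0,1] ((S/NP)/(N/S))/PP  lex  "that"
[1,2] PP  lex  "bone"
[0,2] (S/NP)/(N/S)  >  k=1
[2,3] S  lex  "today"
[3,4] (N/S)\S  lex  "ate"
[2,4] N/S  <  k=3
[0,4] S/NP  >  k=2
[4,5] NP  lex  "which"
[0,5] S  >  k=4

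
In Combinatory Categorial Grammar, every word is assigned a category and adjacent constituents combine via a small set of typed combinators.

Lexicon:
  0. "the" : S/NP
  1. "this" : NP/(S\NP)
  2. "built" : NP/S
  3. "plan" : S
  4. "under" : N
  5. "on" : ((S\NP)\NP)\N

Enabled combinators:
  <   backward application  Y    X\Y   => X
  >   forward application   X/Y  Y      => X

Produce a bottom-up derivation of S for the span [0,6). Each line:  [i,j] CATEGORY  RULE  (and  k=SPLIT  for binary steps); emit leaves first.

[0,6] S   >
  [0,1] "the" : S/NP
  [1,6] NP   >
    [1,2] "this" : NP/(S\NP)
    [2,6] S\NP   <
      [2,4] NP   >
        [2,3] "built" : NP/S
        [3,4] "plan" : S
      [4,6] (S\NP)\NP   <
        [4,5] "under" : N
        [5,6] "on" : ((S\NP)\NP)\N

[0,1] S/NP  lex  "the"
[1,2] NP/(S\NP)  lex  "this"
[2,3] NP/S  lex  "built"
[3,4] S  lex  "plan"
[2,4] NP  >  k=3
[4,5] N  lex  "under"
[5,6] ((S\NP)\NP)\N  lex  "on"
[4,6] (S\NP)\NP  <  k=5
[2,6] S\NP  <  k=4
[1,6] NP  >  k=2
[0,6] S  >  k=1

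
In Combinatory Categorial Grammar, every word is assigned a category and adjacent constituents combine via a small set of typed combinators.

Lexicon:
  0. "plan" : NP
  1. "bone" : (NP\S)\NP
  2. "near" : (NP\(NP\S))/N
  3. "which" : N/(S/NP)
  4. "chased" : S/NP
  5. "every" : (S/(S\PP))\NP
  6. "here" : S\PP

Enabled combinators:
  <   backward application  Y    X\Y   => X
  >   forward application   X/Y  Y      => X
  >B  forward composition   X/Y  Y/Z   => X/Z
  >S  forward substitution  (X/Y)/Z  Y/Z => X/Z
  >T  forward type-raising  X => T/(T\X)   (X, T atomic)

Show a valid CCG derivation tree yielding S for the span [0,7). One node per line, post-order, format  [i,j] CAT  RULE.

[0,7] S   >
  [0,6] S/(S\PP)   <
    [0,5] NP   <
      [0,2] NP\S   <
        [0,1] "plan" : NP
        [1,2] "bone" : (NP\S)\NP
      [2,5] NP\(NP\S)   >
        [2,3] "near" : (NP\(NP\S))/N
        [3,5] N   >
          [3,4] "which" : N/(S/NP)
          [4,5] "chased" : S/NP
    [5,6] "every" : (S/(S\PP))\NP
  [6,7] "here" : S\PP

[0,1] NP  lex  "plan"
[1,2] (NP\S)\NP  lex  "bone"
[0,2] NP\S  <  k=1
[2,3] (NP\(NP\S))/N  lex  "near"
[3,4] N/(S/NP)  lex  "which"
[4,5] S/NP  lex  "chased"
[3,5] N  >  k=4
[2,5] NP\(NP\S)  >  k=3
[0,5] NP  <  k=2
[5,6] (S/(S\PP))\NP  lex  "every"
[0,6] S/(S\PP)  <  k=5
[6,7] S\PP  lex  "here"
[0,7] S  >  k=6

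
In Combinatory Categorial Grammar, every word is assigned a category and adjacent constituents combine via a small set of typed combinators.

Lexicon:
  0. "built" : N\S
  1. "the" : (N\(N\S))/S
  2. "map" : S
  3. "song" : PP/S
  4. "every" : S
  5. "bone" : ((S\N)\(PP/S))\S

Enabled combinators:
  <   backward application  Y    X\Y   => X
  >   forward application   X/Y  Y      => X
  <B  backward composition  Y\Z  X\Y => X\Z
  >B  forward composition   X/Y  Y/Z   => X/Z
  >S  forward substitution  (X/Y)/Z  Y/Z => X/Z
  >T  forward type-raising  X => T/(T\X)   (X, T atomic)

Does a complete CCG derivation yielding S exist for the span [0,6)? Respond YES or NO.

[0,6] S   <
  [0,3] N   <
    [0,1] "built" : N\S
    [1,3] N\(N\S)   >
      [1,2] "the" : (N\(N\S))/S
      [2,3] "map" : S
  [3,6] S\N   <
    [3,4] "song" : PP/S
    [4,6] (S\N)\(PP/S)   <
      [4,5] "every" : S
      [5,6] "bone" : ((S\N)\(PP/S))\S

YES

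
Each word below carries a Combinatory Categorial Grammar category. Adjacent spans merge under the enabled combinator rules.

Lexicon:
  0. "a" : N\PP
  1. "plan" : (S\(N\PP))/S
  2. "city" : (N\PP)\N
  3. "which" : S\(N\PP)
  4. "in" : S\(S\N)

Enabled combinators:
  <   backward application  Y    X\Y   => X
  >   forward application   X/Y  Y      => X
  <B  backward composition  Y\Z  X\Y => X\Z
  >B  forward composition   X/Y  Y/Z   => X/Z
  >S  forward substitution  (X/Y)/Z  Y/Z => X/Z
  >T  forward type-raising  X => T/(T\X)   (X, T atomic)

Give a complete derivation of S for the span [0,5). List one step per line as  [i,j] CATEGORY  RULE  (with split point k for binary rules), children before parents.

[0,1] N\PP  lex  "a"
[1,2] (S\(N\PP))/S  lex  "plan"
[2,3] (N\PP)\N  lex  "city"
[3,4] S\(N\PP)  lex  "which"
[2,4] S\N  <B  k=3
[4,5] S\(S\N)  lex  "in"
[2,5] S  <  k=4
[1,5] S\(N\PP)  >  k=2
[0,5] S  <  k=1

[0,5] S   <
  [0,1] "a" : N\PP
  [1,5] S\(N\PP)   >
    [1,2] "plan" : (S\(N\PP))/S
    [2,5] S   <
      [2,4] S\N   <B
        [2,3] "city" : (N\PP)\N
        [3,4] "which" : S\(N\PP)
      [4,5] "in" : S\(S\N)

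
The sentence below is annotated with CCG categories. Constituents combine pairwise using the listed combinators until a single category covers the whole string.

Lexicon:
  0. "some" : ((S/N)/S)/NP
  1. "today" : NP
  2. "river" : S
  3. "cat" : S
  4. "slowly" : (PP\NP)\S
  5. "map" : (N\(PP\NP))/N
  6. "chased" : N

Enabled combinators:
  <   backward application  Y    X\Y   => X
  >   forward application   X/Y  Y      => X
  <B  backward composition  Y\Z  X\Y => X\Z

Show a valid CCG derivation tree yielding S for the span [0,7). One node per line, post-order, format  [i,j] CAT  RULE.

[0,7] S   >
  [0,3] S/N   >
    [0,2] (S/N)/S   >
      [0,1] "some" : ((S/N)/S)/NP
      [1,2] "today" : NP
    [2,3] "river" : S
  [3,7] N   <
    [3,5] PP\NP   <
      [3,4] "cat" : S
      [4,5] "slowly" : (PP\NP)\S
    [5,7] N\(PP\NP)   >
      [5,6] "map" : (N\(PP\NP))/N
      [6,7] "chased" : N

[0,1] ((S/N)/S)/NP  lex  "some"
[1,2] NP  lex  "today"
[0,2] (S/N)/S  >  k=1
[2,3] S  lex  "river"
[0,3] S/N  >  k=2
[3,4] S  lex  "cat"
[4,5] (PP\NP)\S  lex  "slowly"
[3,5] PP\NP  <  k=4
[5,6] (N\(PP\NP))/N  lex  "map"
[6,7] N  lex  "chased"
[5,7] N\(PP\NP)  >  k=6
[3,7] N  <  k=5
[0,7] S  >  k=3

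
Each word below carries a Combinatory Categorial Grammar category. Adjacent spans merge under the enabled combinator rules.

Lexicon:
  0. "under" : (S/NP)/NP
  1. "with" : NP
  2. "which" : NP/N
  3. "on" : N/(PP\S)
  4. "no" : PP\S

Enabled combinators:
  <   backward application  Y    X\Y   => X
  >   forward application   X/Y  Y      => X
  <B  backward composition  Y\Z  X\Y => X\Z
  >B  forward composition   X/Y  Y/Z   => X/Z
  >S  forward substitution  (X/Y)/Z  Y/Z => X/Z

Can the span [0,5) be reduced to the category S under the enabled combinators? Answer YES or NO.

[0,5] S   >
  [0,2] S/NP   >
    [0,1] "under" : (S/NP)/NP
    [1,2] "with" : NP
  [2,5] NP   >
    [2,3] "which" : NP/N
    [3,5] N   >
      [3,4] "on" : N/(PP\S)
      [4,5] "no" : PP\S

YES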